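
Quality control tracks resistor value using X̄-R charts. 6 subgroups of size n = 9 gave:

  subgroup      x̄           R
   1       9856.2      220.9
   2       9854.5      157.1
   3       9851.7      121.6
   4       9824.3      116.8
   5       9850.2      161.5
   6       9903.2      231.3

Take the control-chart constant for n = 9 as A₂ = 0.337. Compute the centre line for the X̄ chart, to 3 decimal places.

X̄̄ = (9856.2 + 9854.5 + 9851.7 + 9824.3 + 9850.2 + 9903.2) / 6 = 59140.1000 / 6 = 9856.6833
CL = X̄̄ = 9856.6833

9856.683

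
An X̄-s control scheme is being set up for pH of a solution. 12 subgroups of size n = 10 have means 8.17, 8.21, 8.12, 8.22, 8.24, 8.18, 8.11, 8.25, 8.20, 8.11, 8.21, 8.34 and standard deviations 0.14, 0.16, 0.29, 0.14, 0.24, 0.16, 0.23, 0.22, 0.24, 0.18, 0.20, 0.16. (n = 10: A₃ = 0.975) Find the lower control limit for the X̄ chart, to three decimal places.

X̄̄ = (8.17 + 8.21 + 8.12 + 8.22 + 8.24 + 8.18 + 8.11 + 8.25 + 8.20 + 8.11 + 8.21 + 8.34) / 12 = 8.1967
s̄ = (0.14 + 0.16 + 0.29 + 0.14 + 0.24 + 0.16 + 0.23 + 0.22 + 0.24 + 0.18 + 0.20 + 0.16) / 12 = 0.1967
LCL = X̄̄ − A₃·s̄ = 8.1967 − 0.975 × 0.1967 = 8.0049

8.005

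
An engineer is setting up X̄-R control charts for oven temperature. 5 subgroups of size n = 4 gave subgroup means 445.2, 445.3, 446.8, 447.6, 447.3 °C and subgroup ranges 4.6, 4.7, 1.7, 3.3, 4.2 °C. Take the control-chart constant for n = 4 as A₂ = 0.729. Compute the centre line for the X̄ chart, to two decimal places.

X̄̄ = (445.2 + 445.3 + 446.8 + 447.6 + 447.3) / 5 = 2232.2000 / 5 = 446.4400
CL = X̄̄ = 446.4400

446.44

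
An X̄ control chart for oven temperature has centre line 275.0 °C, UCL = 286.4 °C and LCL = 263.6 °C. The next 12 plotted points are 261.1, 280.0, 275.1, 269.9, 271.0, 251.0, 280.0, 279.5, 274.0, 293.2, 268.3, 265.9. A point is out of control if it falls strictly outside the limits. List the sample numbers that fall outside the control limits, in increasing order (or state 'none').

Compare each point to [263.6, 286.4]: sample 1 = 261.1 < LCL; sample 6 = 251.0 < LCL; sample 10 = 293.2 > UCL.

1, 6, 10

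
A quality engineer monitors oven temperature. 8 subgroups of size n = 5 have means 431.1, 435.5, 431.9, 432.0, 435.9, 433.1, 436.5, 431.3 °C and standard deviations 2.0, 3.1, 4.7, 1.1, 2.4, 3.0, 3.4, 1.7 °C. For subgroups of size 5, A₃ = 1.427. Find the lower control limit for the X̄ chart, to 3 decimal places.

X̄̄ = (431.1 + 435.5 + 431.9 + 432.0 + 435.9 + 433.1 + 436.5 + 431.3) / 8 = 433.4125
s̄ = (2.0 + 3.1 + 4.7 + 1.1 + 2.4 + 3.0 + 3.4 + 1.7) / 8 = 2.6750
LCL = X̄̄ − A₃·s̄ = 433.4125 − 1.427 × 2.6750 = 429.5953

429.595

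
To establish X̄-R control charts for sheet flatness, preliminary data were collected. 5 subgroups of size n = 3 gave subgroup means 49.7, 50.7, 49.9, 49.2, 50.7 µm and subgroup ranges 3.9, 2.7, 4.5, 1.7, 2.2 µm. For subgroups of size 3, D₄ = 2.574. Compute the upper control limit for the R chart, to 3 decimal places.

R̄ = (3.9 + 2.7 + 4.5 + 1.7 + 2.2) / 5 = 15.0000 / 5 = 3.0000
UCL_R = D₄·R̄ = 2.574 × 3.0000 = 7.7220

7.722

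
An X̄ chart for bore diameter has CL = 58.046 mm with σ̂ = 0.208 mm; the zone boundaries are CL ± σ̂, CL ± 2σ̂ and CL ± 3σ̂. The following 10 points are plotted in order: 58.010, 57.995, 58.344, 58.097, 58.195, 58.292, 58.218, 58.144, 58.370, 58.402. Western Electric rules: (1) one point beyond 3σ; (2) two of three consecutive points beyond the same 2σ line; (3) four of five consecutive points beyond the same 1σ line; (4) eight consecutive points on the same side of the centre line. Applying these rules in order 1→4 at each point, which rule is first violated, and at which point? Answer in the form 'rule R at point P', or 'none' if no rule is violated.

Zone of each point (C = within 1σ̂, B = 1σ̂–2σ̂, A = 2σ̂–3σ̂, * = beyond 3σ̂; sign = side of CL): 1:-C, 2:-C, 3:+B, 4:+C, 5:+C, 6:+B, 7:+C, 8:+C, 9:+B, 10:+B
Rule 4 (eight consecutive points on the same side of the centre line) is satisfied at point 10.

rule 4 at point 10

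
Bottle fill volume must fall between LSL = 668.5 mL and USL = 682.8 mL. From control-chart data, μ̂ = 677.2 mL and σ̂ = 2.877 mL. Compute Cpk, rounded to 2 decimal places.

0.65

Cpu = (USL − μ̂) / (3σ̂) = (682.8 − 677.2) / (3 × 2.877) = 0.6488; Cpl = (μ̂ − LSL) / (3σ̂) = (677.2 − 668.5) / (3 × 2.877) = 1.0080; Cpk = min(Cpu, Cpl) = 0.6488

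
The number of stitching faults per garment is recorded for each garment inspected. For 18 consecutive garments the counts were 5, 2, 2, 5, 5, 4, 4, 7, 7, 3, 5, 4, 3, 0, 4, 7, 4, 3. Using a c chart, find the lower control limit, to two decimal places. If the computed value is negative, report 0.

0.00

c̄ = (5 + 2 + 2 + 5 + 5 + 4 + 4 + 7 + 7 + 3 + 5 + 4 + 3 + 0 + 4 + 7 + 4 + 3) / 18 = 74 / 18 = 4.1111
LCL = c̄ − 3√c̄ = 4.1111 − 3 × 2.0276 = -1.9717 → 0 (cannot be negative)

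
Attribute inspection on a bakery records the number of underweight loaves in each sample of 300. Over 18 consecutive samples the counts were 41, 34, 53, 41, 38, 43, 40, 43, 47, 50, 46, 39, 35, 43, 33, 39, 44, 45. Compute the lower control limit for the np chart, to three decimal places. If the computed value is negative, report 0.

p̄ = Σdᵢ / (k·n) = 754 / (18 × 300) = 0.13963
LCL = np̄ − 3·√(np̄(1−p̄)) = 41.8889 − 3 × 6.0033 = 23.8789

23.879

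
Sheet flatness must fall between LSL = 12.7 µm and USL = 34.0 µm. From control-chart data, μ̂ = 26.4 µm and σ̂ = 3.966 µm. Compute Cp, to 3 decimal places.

Cp = (USL − LSL) / (6σ̂) = (34.0 − 12.7) / (6 × 3.966) = 21.3000 / 23.7960 = 0.8951

0.895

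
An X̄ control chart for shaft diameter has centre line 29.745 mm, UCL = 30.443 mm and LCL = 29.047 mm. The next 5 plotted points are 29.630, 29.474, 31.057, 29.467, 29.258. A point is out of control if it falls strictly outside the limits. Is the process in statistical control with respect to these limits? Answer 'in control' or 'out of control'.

out of control

Compare each point to [29.047, 30.443]: sample 3 = 31.057 > UCL.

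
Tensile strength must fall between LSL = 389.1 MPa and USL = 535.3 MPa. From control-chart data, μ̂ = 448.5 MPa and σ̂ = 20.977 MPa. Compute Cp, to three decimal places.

1.162

Cp = (USL − LSL) / (6σ̂) = (535.3 − 389.1) / (6 × 20.977) = 146.2000 / 125.8620 = 1.1616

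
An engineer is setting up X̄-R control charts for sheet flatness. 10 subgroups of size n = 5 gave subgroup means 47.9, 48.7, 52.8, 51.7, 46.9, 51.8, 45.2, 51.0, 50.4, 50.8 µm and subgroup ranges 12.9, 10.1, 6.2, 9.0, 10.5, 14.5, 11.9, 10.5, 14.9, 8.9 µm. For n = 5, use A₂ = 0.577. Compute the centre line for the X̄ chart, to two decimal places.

X̄̄ = (47.9 + 48.7 + 52.8 + 51.7 + 46.9 + 51.8 + 45.2 + 51.0 + 50.4 + 50.8) / 10 = 497.2000 / 10 = 49.7200
CL = X̄̄ = 49.7200

49.72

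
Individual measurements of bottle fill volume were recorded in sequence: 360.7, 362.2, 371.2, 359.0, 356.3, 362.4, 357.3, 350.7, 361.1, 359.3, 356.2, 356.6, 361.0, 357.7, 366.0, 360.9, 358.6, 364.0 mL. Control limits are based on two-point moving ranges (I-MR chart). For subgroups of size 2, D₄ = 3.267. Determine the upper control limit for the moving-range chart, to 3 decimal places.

Moving ranges: 1.5, 9.0, 12.2, 2.7, 6.1, 5.1, 6.6, 10.4, 1.8, 3.1, 0.4, 4.4, 3.3, 8.3, 5.1, 2.3, 5.4; M̄R̄ = 87.7000 / 17 = 5.1588
UCL_MR = D₄·M̄R̄ = 3.267 × 5.1588 = 16.8539

16.854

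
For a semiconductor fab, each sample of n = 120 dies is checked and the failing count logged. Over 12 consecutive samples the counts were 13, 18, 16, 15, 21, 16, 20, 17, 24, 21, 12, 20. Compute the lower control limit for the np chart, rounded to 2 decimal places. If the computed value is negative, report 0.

6.08

p̄ = Σdᵢ / (k·n) = 213 / (12 × 120) = 0.14792
LCL = np̄ − 3·√(np̄(1−p̄)) = 17.7500 − 3 × 3.8890 = 6.0829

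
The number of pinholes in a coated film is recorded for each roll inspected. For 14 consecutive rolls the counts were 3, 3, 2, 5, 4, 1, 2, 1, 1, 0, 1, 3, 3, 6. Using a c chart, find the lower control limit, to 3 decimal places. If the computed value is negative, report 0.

0.000

c̄ = (3 + 3 + 2 + 5 + 4 + 1 + 2 + 1 + 1 + 0 + 1 + 3 + 3 + 6) / 14 = 35 / 14 = 2.5000
LCL = c̄ − 3√c̄ = 2.5000 − 3 × 1.5811 = -2.2434 → 0 (cannot be negative)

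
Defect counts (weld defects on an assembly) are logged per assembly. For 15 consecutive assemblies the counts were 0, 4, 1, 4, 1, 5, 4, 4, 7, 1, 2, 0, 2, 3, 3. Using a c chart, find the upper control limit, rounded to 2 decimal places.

c̄ = (0 + 4 + 1 + 4 + 1 + 5 + 4 + 4 + 7 + 1 + 2 + 0 + 2 + 3 + 3) / 15 = 41 / 15 = 2.7333
UCL = c̄ + 3√c̄ = 2.7333 + 3 × √2.7333 = 2.7333 + 3 × 1.6533 = 7.6932

7.69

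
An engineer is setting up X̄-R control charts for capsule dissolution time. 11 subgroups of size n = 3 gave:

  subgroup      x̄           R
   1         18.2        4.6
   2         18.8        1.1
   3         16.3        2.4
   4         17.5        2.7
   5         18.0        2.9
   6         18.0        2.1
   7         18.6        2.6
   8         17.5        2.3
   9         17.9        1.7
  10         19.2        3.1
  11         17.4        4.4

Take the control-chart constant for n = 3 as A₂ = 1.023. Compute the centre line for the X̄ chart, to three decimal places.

X̄̄ = (18.2 + 18.8 + 16.3 + 17.5 + 18.0 + 18.0 + 18.6 + 17.5 + 17.9 + 19.2 + 17.4) / 11 = 197.4000 / 11 = 17.9455
CL = X̄̄ = 17.9455

17.945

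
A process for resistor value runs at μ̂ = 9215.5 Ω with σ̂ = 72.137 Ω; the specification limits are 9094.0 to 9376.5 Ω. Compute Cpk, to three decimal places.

Cpu = (USL − μ̂) / (3σ̂) = (9376.5 − 9215.5) / (3 × 72.137) = 0.7440; Cpl = (μ̂ − LSL) / (3σ̂) = (9215.5 − 9094.0) / (3 × 72.137) = 0.5614; Cpk = min(Cpu, Cpl) = 0.5614

0.561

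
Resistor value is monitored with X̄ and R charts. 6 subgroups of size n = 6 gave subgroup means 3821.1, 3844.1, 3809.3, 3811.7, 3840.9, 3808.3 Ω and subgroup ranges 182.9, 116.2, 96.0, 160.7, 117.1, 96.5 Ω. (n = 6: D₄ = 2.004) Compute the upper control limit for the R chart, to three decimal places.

R̄ = (182.9 + 116.2 + 96.0 + 160.7 + 117.1 + 96.5) / 6 = 769.4000 / 6 = 128.2333
UCL_R = D₄·R̄ = 2.004 × 128.2333 = 256.9796

256.980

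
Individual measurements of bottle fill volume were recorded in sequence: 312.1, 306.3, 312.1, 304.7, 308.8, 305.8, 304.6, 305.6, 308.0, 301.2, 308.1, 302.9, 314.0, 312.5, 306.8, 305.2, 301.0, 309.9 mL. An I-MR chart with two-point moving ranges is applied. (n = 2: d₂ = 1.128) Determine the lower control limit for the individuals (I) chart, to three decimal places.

294.278

X̄ = (312.1 + 306.3 + 312.1 + 304.7 + 308.8 + 305.8 + 304.6 + 305.6 + 308.0 + 301.2 + 308.1 + 302.9 + 314.0 + 312.5 + 306.8 + 305.2 + 301.0 + 309.9) / 18 = 307.2000
Moving ranges: 5.8, 5.8, 7.4, 4.1, 3.0, 1.2, 1.0, 2.4, 6.8, 6.9, 5.2, 11.1, 1.5, 5.7, 1.6, 4.2, 8.9; M̄R̄ = 82.6000 / 17 = 4.8588
LCL = X̄ − 3·M̄R̄/d₂ = 307.2000 − 3 × 4.8588 / 1.128 = 294.2776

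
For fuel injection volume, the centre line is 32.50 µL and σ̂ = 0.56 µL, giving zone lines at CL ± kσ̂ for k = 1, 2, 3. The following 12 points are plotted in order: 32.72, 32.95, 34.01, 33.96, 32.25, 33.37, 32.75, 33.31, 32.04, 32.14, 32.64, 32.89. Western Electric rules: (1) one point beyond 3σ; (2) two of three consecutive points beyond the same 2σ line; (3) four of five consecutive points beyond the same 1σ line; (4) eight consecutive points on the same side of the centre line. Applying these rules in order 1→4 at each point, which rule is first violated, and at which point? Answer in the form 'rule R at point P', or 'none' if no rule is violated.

rule 2 at point 4

Zone of each point (C = within 1σ̂, B = 1σ̂–2σ̂, A = 2σ̂–3σ̂, * = beyond 3σ̂; sign = side of CL): 1:+C, 2:+C, 3:+A, 4:+A, 5:-C, 6:+B, 7:+C, 8:+B, 9:-C, 10:-C, 11:+C, 12:+C
Rule 2 (two of three consecutive points beyond the same 2σ limit) is satisfied at point 4.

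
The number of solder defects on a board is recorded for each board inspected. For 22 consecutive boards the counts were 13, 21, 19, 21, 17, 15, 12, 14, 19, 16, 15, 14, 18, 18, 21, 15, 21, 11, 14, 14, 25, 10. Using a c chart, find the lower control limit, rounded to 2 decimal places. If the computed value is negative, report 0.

c̄ = (13 + 21 + 19 + 21 + 17 + 15 + 12 + 14 + 19 + 16 + 15 + 14 + 18 + 18 + 21 + 15 + 21 + 11 + 14 + 14 + 25 + 10) / 22 = 363 / 22 = 16.5000
LCL = c̄ − 3√c̄ = 16.5000 − 3 × 4.0620 = 4.3139

4.31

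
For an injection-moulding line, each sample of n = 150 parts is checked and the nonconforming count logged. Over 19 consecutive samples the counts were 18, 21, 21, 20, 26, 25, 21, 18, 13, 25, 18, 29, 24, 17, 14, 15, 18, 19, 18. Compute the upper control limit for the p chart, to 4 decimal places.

p̄ = Σdᵢ / (k·n) = 380 / (19 × 150) = 0.13333
UCL = p̄ + 3·√(p̄(1−p̄)/n) = 0.13333 + 3 × √(0.13333×0.86667/150) = 0.13333 + 3 × 0.02776 = 0.21660

0.2166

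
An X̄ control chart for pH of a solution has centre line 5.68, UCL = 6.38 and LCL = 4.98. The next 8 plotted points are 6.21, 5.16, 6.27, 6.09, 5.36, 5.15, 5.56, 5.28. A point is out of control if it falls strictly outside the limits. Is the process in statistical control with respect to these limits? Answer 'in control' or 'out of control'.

All 8 points lie within [4.98, 6.38].

in control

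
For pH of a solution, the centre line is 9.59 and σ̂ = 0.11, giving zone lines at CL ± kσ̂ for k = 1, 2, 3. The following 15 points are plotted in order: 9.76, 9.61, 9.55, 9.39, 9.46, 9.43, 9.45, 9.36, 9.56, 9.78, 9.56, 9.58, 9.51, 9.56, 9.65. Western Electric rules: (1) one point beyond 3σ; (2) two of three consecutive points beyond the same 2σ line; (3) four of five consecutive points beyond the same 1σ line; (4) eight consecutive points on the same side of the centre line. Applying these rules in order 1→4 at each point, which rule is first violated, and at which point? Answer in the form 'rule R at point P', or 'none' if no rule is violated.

rule 3 at point 7

Zone of each point (C = within 1σ̂, B = 1σ̂–2σ̂, A = 2σ̂–3σ̂, * = beyond 3σ̂; sign = side of CL): 1:+B, 2:+C, 3:-C, 4:-B, 5:-B, 6:-B, 7:-B, 8:-A, 9:-C, 10:+B, 11:-C, 12:-C, 13:-C, 14:-C, 15:+C
Rule 3 (four of five consecutive points beyond the same 1σ limit) is satisfied at point 7.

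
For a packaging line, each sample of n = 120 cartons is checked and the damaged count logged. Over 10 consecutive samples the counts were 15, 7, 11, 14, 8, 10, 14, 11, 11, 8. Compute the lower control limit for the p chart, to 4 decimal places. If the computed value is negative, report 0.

0.0121

p̄ = Σdᵢ / (k·n) = 109 / (10 × 120) = 0.09083
LCL = p̄ − 3·√(p̄(1−p̄)/n) = 0.09083 − 3 × 0.02623 = 0.01213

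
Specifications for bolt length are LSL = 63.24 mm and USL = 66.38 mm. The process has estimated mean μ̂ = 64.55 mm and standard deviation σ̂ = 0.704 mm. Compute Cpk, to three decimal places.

Cpu = (USL − μ̂) / (3σ̂) = (66.38 − 64.55) / (3 × 0.704) = 0.8665; Cpl = (μ̂ − LSL) / (3σ̂) = (64.55 − 63.24) / (3 × 0.704) = 0.6203; Cpk = min(Cpu, Cpl) = 0.6203

0.620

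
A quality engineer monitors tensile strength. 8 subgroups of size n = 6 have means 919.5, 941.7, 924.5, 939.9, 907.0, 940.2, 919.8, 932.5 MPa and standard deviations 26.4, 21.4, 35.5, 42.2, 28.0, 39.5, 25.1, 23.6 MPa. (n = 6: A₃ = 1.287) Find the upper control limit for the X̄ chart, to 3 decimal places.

967.021

X̄̄ = (919.5 + 941.7 + 924.5 + 939.9 + 907.0 + 940.2 + 919.8 + 932.5) / 8 = 928.1375
s̄ = (26.4 + 21.4 + 35.5 + 42.2 + 28.0 + 39.5 + 25.1 + 23.6) / 8 = 30.2125
UCL = X̄̄ + A₃·s̄ = 928.1375 + 1.287 × 30.2125 = 967.0210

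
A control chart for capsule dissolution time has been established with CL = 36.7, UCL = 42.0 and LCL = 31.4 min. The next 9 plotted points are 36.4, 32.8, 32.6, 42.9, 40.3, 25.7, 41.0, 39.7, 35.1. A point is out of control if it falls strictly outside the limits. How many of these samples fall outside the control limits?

2

Compare each point to [31.4, 42.0]: sample 4 = 42.9 > UCL; sample 6 = 25.7 < LCL.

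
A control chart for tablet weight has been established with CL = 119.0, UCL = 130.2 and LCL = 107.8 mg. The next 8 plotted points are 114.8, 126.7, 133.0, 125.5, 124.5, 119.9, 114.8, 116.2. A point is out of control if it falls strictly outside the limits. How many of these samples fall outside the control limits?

1

Compare each point to [107.8, 130.2]: sample 3 = 133.0 > UCL.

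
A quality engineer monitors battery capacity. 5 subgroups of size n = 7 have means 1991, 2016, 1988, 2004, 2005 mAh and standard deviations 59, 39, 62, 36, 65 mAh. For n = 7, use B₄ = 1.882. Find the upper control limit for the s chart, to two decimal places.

98.24

s̄ = (59 + 39 + 62 + 36 + 65) / 5 = 52.2000
UCL_s = B₄·s̄ = 1.882 × 52.2000 = 98.2404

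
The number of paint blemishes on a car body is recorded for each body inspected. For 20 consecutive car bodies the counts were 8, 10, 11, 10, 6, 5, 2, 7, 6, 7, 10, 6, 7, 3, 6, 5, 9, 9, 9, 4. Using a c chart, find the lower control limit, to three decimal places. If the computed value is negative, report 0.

0.000

c̄ = (8 + 10 + 11 + 10 + 6 + 5 + 2 + 7 + 6 + 7 + 10 + 6 + 7 + 3 + 6 + 5 + 9 + 9 + 9 + 4) / 20 = 140 / 20 = 7.0000
LCL = c̄ − 3√c̄ = 7.0000 − 3 × 2.6458 = -0.9373 → 0 (cannot be negative)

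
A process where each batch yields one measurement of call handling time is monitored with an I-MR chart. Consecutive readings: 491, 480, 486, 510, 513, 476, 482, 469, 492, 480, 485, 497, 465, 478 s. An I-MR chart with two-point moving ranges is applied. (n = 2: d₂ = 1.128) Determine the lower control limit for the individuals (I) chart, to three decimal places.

X̄ = (491 + 480 + 486 + 510 + 513 + 476 + 482 + 469 + 492 + 480 + 485 + 497 + 465 + 478) / 14 = 486.0000
Moving ranges: 11, 6, 24, 3, 37, 6, 13, 23, 12, 5, 12, 32, 13; M̄R̄ = 197.0000 / 13 = 15.1538
LCL = X̄ − 3·M̄R̄/d₂ = 486.0000 − 3 × 15.1538 / 1.128 = 445.6972

445.697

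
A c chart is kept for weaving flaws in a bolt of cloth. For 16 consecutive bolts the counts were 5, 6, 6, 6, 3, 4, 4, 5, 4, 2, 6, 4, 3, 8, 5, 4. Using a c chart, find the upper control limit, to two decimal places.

c̄ = (5 + 6 + 6 + 6 + 3 + 4 + 4 + 5 + 4 + 2 + 6 + 4 + 3 + 8 + 5 + 4) / 16 = 75 / 16 = 4.6875
UCL = c̄ + 3√c̄ = 4.6875 + 3 × √4.6875 = 4.6875 + 3 × 2.1651 = 11.1827

11.18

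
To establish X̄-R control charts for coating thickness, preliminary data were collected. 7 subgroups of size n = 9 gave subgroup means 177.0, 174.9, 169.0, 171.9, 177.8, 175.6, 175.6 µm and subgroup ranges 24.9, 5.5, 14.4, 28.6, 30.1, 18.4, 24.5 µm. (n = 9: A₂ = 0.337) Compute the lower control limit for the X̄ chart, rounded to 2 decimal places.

X̄̄ = (177.0 + 174.9 + 169.0 + 171.9 + 177.8 + 175.6 + 175.6) / 7 = 1221.8000 / 7 = 174.5429
R̄ = (24.9 + 5.5 + 14.4 + 28.6 + 30.1 + 18.4 + 24.5) / 7 = 146.4000 / 7 = 20.9143
LCL = X̄̄ − A₂·R̄ = 174.5429 − 0.337 × 20.9143 = 167.4947

167.49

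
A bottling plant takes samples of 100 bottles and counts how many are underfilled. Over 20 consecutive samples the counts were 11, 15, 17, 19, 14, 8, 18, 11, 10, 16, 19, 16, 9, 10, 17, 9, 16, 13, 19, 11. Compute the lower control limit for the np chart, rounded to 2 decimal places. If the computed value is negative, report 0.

p̄ = Σdᵢ / (k·n) = 278 / (20 × 100) = 0.13900
LCL = np̄ − 3·√(np̄(1−p̄)) = 13.9000 − 3 × 3.4595 = 3.5216

3.52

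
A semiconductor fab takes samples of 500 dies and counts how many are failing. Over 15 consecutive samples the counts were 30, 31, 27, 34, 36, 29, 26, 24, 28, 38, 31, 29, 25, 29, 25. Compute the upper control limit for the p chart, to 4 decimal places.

p̄ = Σdᵢ / (k·n) = 442 / (15 × 500) = 0.05893
UCL = p̄ + 3·√(p̄(1−p̄)/n) = 0.05893 + 3 × √(0.05893×0.94107/500) = 0.05893 + 3 × 0.01053 = 0.09053

0.0905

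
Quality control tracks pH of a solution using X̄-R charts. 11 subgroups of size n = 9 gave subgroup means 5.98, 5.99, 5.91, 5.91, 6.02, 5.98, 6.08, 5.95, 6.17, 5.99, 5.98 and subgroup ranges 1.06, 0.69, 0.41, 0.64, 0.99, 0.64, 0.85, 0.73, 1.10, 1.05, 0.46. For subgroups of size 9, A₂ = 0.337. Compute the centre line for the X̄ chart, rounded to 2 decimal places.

X̄̄ = (5.98 + 5.99 + 5.91 + 5.91 + 6.02 + 5.98 + 6.08 + 5.95 + 6.17 + 5.99 + 5.98) / 11 = 65.9600 / 11 = 5.9964
CL = X̄̄ = 5.9964

6.00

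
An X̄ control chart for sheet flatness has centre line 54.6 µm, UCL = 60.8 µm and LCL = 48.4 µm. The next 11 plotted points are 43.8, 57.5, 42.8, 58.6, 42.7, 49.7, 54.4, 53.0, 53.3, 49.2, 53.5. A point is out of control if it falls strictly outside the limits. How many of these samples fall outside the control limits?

3

Compare each point to [48.4, 60.8]: sample 1 = 43.8 < LCL; sample 3 = 42.8 < LCL; sample 5 = 42.7 < LCL.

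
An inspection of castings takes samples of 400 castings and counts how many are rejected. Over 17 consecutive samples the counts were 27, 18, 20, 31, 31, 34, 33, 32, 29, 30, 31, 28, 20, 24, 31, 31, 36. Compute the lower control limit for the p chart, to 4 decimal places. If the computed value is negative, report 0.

0.0328

p̄ = Σdᵢ / (k·n) = 486 / (17 × 400) = 0.07147
LCL = p̄ − 3·√(p̄(1−p̄)/n) = 0.07147 − 3 × 0.01288 = 0.03283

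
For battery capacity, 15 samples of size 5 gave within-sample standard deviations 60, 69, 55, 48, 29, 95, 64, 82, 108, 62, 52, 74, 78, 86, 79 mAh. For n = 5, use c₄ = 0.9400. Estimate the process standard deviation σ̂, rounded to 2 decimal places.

s̄ = (60 + 69 + 55 + 48 + 29 + 95 + 64 + 82 + 108 + 62 + 52 + 74 + 78 + 86 + 79) / 15 = 69.4000
σ̂ = s̄ / c₄ = 69.4000 / 0.9400 = 73.8298

73.83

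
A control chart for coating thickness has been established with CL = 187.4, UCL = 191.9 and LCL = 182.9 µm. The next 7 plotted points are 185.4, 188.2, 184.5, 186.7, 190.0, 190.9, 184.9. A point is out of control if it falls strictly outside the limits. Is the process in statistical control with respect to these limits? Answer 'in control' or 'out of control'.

All 7 points lie within [182.9, 191.9].

in control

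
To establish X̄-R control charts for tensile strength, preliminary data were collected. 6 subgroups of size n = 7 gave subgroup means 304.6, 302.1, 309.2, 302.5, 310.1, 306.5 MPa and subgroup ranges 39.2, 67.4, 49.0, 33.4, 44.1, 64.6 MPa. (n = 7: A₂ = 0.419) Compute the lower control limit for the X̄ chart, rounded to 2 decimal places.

X̄̄ = (304.6 + 302.1 + 309.2 + 302.5 + 310.1 + 306.5) / 6 = 1835.0000 / 6 = 305.8333
R̄ = (39.2 + 67.4 + 49.0 + 33.4 + 44.1 + 64.6) / 6 = 297.7000 / 6 = 49.6167
LCL = X̄̄ − A₂·R̄ = 305.8333 − 0.419 × 49.6167 = 285.0439

285.04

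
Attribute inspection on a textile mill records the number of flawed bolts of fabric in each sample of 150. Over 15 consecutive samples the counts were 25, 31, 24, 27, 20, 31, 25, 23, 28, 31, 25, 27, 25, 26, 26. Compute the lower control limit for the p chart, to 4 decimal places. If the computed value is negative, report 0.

0.0820

p̄ = Σdᵢ / (k·n) = 394 / (15 × 150) = 0.17511
LCL = p̄ − 3·√(p̄(1−p̄)/n) = 0.17511 − 3 × 0.03103 = 0.08202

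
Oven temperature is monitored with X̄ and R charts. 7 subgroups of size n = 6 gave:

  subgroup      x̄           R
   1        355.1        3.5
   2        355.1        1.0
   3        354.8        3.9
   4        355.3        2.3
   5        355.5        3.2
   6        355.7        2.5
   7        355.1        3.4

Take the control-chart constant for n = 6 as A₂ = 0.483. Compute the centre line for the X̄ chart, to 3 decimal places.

355.229

X̄̄ = (355.1 + 355.1 + 354.8 + 355.3 + 355.5 + 355.7 + 355.1) / 7 = 2486.6000 / 7 = 355.2286
CL = X̄̄ = 355.2286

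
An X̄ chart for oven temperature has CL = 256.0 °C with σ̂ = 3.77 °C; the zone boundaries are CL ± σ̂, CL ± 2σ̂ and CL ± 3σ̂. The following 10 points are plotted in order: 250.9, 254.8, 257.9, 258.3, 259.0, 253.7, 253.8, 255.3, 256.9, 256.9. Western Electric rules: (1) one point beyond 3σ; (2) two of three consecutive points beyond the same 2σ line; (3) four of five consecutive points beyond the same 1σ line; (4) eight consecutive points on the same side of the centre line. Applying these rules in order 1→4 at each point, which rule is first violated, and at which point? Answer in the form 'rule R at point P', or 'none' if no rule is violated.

Zone of each point (C = within 1σ̂, B = 1σ̂–2σ̂, A = 2σ̂–3σ̂, * = beyond 3σ̂; sign = side of CL): 1:-B, 2:-C, 3:+C, 4:+C, 5:+C, 6:-C, 7:-C, 8:-C, 9:+C, 10:+C
No rule fires across all 10 points.

none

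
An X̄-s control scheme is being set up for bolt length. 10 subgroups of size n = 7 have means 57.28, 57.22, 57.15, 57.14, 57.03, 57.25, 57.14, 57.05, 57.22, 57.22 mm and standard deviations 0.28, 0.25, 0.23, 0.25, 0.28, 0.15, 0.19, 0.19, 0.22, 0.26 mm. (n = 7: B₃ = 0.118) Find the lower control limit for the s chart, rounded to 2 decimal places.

s̄ = (0.28 + 0.25 + 0.23 + 0.25 + 0.28 + 0.15 + 0.19 + 0.19 + 0.22 + 0.26) / 10 = 0.2300
LCL_s = B₃·s̄ = 0.118 × 0.2300 = 0.0271

0.03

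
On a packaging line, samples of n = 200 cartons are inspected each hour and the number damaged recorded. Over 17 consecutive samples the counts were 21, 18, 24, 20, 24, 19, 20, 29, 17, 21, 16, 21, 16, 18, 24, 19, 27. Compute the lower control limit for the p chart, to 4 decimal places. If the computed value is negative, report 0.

0.0393

p̄ = Σdᵢ / (k·n) = 354 / (17 × 200) = 0.10412
LCL = p̄ − 3·√(p̄(1−p̄)/n) = 0.10412 − 3 × 0.02160 = 0.03933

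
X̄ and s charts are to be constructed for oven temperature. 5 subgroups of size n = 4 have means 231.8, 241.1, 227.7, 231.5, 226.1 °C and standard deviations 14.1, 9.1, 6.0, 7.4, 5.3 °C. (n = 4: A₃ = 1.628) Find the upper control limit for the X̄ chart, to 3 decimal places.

245.283

X̄̄ = (231.8 + 241.1 + 227.7 + 231.5 + 226.1) / 5 = 231.6400
s̄ = (14.1 + 9.1 + 6.0 + 7.4 + 5.3) / 5 = 8.3800
UCL = X̄̄ + A₃·s̄ = 231.6400 + 1.628 × 8.3800 = 245.2826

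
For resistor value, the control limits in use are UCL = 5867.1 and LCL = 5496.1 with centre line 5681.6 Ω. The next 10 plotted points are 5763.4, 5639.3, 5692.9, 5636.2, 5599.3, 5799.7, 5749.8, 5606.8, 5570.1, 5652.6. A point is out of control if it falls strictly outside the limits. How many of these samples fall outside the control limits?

0

All 10 points lie within [5496.1, 5867.1].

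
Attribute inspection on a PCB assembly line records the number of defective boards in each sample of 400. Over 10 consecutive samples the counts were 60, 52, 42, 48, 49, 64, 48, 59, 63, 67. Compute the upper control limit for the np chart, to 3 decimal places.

75.894

p̄ = Σdᵢ / (k·n) = 552 / (10 × 400) = 0.13800
UCL = np̄ + 3·√(np̄(1−p̄)) = 55.2000 + 3 × √(55.2000×0.86200) = 55.2000 + 3 × 6.8980 = 75.8940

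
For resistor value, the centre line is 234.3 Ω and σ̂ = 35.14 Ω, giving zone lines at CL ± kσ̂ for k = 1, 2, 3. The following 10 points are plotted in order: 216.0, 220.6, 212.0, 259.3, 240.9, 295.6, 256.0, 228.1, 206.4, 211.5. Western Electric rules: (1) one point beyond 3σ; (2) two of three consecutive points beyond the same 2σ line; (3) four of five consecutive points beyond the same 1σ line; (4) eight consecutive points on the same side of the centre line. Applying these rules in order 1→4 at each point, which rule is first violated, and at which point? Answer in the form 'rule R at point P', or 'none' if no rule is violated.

Zone of each point (C = within 1σ̂, B = 1σ̂–2σ̂, A = 2σ̂–3σ̂, * = beyond 3σ̂; sign = side of CL): 1:-C, 2:-C, 3:-C, 4:+C, 5:+C, 6:+B, 7:+C, 8:-C, 9:-C, 10:-C
No rule fires across all 10 points.

none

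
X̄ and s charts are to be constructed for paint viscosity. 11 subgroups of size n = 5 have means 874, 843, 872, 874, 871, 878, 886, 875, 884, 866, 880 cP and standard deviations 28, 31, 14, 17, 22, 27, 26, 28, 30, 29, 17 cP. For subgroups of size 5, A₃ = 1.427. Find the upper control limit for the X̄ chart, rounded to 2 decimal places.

X̄̄ = (874 + 843 + 872 + 874 + 871 + 878 + 886 + 875 + 884 + 866 + 880) / 11 = 873.0000
s̄ = (28 + 31 + 14 + 17 + 22 + 27 + 26 + 28 + 30 + 29 + 17) / 11 = 24.4545
UCL = X̄̄ + A₃·s̄ = 873.0000 + 1.427 × 24.4545 = 907.8966

907.90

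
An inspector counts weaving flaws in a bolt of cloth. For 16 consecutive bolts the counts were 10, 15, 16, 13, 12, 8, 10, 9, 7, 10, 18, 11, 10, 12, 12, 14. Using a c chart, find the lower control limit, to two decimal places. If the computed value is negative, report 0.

c̄ = (10 + 15 + 16 + 13 + 12 + 8 + 10 + 9 + 7 + 10 + 18 + 11 + 10 + 12 + 12 + 14) / 16 = 187 / 16 = 11.6875
LCL = c̄ − 3√c̄ = 11.6875 − 3 × 3.4187 = 1.4314

1.43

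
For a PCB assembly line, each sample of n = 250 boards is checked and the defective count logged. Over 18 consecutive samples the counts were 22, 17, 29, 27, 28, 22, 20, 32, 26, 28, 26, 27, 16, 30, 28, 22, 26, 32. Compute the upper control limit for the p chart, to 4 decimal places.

0.1591

p̄ = Σdᵢ / (k·n) = 458 / (18 × 250) = 0.10178
UCL = p̄ + 3·√(p̄(1−p̄)/n) = 0.10178 + 3 × √(0.10178×0.89822/250) = 0.10178 + 3 × 0.01912 = 0.15915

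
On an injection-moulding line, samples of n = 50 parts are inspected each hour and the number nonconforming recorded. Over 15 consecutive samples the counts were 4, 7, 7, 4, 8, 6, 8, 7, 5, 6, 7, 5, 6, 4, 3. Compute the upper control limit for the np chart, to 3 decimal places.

p̄ = Σdᵢ / (k·n) = 87 / (15 × 50) = 0.11600
UCL = np̄ + 3·√(np̄(1−p̄)) = 5.8000 + 3 × √(5.8000×0.88400) = 5.8000 + 3 × 2.2643 = 12.5930

12.593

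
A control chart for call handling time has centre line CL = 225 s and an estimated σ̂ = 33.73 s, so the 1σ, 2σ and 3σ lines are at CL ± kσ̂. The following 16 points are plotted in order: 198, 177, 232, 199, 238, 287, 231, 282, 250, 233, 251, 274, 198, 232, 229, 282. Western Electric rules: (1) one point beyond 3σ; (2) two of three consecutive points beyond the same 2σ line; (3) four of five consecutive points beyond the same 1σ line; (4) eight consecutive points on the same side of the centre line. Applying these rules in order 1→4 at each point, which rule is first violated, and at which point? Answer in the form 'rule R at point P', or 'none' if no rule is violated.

Zone of each point (C = within 1σ̂, B = 1σ̂–2σ̂, A = 2σ̂–3σ̂, * = beyond 3σ̂; sign = side of CL): 1:-C, 2:-B, 3:+C, 4:-C, 5:+C, 6:+B, 7:+C, 8:+B, 9:+C, 10:+C, 11:+C, 12:+B, 13:-C, 14:+C, 15:+C, 16:+B
Rule 4 (eight consecutive points on the same side of the centre line) is satisfied at point 12.

rule 4 at point 12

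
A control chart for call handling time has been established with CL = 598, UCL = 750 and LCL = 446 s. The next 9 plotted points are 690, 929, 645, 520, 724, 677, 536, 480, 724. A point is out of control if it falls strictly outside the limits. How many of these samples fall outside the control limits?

1

Compare each point to [446, 750]: sample 2 = 929 > UCL.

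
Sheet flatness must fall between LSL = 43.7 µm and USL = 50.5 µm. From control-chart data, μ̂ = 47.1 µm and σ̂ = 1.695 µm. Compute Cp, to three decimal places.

Cp = (USL − LSL) / (6σ̂) = (50.5 − 43.7) / (6 × 1.695) = 6.8000 / 10.1700 = 0.6686

0.669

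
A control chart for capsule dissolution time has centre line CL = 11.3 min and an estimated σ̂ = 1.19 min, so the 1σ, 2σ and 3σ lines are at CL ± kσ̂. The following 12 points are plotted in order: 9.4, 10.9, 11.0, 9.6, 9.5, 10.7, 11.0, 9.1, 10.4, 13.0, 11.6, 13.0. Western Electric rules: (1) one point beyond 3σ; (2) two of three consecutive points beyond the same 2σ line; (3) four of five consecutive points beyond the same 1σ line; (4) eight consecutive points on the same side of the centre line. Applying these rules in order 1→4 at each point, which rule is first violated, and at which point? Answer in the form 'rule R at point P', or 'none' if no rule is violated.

rule 4 at point 8

Zone of each point (C = within 1σ̂, B = 1σ̂–2σ̂, A = 2σ̂–3σ̂, * = beyond 3σ̂; sign = side of CL): 1:-B, 2:-C, 3:-C, 4:-B, 5:-B, 6:-C, 7:-C, 8:-B, 9:-C, 10:+B, 11:+C, 12:+B
Rule 4 (eight consecutive points on the same side of the centre line) is satisfied at point 8.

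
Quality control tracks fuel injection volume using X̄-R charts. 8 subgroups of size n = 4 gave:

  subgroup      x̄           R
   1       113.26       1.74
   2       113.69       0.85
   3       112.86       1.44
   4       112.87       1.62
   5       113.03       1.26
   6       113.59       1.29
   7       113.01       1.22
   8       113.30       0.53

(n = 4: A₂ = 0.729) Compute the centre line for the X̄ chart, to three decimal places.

X̄̄ = (113.26 + 113.69 + 112.86 + 112.87 + 113.03 + 113.59 + 113.01 + 113.30) / 8 = 905.6100 / 8 = 113.2013
CL = X̄̄ = 113.2013

113.201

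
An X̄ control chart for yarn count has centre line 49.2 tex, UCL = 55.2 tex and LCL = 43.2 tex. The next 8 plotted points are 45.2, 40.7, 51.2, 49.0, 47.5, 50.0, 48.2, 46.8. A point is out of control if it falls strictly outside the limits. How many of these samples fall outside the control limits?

Compare each point to [43.2, 55.2]: sample 2 = 40.7 < LCL.

1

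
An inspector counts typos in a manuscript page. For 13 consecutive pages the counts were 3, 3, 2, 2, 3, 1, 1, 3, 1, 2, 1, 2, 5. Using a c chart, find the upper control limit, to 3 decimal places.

6.711

c̄ = (3 + 3 + 2 + 2 + 3 + 1 + 1 + 3 + 1 + 2 + 1 + 2 + 5) / 13 = 29 / 13 = 2.2308
UCL = c̄ + 3√c̄ = 2.2308 + 3 × √2.2308 = 2.2308 + 3 × 1.4936 = 6.7115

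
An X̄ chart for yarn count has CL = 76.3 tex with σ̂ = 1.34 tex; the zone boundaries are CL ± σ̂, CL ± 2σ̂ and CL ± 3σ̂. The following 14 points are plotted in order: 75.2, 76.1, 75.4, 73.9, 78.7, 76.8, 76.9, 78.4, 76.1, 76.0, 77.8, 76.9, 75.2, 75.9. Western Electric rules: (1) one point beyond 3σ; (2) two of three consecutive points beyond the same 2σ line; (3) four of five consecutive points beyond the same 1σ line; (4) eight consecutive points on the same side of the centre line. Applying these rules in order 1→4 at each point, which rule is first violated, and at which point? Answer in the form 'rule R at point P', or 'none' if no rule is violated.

Zone of each point (C = within 1σ̂, B = 1σ̂–2σ̂, A = 2σ̂–3σ̂, * = beyond 3σ̂; sign = side of CL): 1:-C, 2:-C, 3:-C, 4:-B, 5:+B, 6:+C, 7:+C, 8:+B, 9:-C, 10:-C, 11:+B, 12:+C, 13:-C, 14:-C
No rule fires across all 14 points.

none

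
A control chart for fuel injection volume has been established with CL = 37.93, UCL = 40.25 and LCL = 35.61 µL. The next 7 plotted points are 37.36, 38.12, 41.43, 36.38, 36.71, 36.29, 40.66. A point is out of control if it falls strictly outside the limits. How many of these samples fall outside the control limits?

Compare each point to [35.61, 40.25]: sample 3 = 41.43 > UCL; sample 7 = 40.66 > UCL.

2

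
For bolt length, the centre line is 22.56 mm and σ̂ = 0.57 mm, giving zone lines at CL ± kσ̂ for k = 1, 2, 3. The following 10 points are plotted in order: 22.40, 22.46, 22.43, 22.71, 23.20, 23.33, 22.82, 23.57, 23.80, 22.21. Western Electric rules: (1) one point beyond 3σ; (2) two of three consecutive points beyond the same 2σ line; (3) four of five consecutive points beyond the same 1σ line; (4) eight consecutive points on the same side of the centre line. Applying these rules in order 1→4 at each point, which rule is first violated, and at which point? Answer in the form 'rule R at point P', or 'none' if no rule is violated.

rule 3 at point 9

Zone of each point (C = within 1σ̂, B = 1σ̂–2σ̂, A = 2σ̂–3σ̂, * = beyond 3σ̂; sign = side of CL): 1:-C, 2:-C, 3:-C, 4:+C, 5:+B, 6:+B, 7:+C, 8:+B, 9:+A, 10:-C
Rule 3 (four of five consecutive points beyond the same 1σ limit) is satisfied at point 9.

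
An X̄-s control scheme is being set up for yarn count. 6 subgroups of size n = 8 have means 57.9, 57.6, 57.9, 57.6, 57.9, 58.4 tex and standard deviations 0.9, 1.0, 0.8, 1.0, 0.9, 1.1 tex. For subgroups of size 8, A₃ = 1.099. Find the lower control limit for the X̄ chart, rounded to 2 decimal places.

X̄̄ = (57.9 + 57.6 + 57.9 + 57.6 + 57.9 + 58.4) / 6 = 57.8833
s̄ = (0.9 + 1.0 + 0.8 + 1.0 + 0.9 + 1.1) / 6 = 0.9500
LCL = X̄̄ − A₃·s̄ = 57.8833 − 1.099 × 0.9500 = 56.8393

56.84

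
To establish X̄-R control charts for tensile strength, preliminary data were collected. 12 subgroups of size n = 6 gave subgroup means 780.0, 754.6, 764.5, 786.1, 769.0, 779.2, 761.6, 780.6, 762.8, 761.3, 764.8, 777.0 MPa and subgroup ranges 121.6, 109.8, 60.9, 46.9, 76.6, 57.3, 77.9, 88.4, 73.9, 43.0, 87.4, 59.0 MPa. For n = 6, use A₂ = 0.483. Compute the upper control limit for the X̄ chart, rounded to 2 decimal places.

806.46

X̄̄ = (780.0 + 754.6 + 764.5 + 786.1 + 769.0 + 779.2 + 761.6 + 780.6 + 762.8 + 761.3 + 764.8 + 777.0) / 12 = 9241.5000 / 12 = 770.1250
R̄ = (121.6 + 109.8 + 60.9 + 46.9 + 76.6 + 57.3 + 77.9 + 88.4 + 73.9 + 43.0 + 87.4 + 59.0) / 12 = 902.7000 / 12 = 75.2250
UCL = X̄̄ + A₂·R̄ = 770.1250 + 0.483 × 75.2250 = 806.4587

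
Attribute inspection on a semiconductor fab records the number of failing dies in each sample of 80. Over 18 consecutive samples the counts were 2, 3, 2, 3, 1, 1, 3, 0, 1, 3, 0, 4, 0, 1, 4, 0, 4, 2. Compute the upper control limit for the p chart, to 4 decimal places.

p̄ = Σdᵢ / (k·n) = 34 / (18 × 80) = 0.02361
UCL = p̄ + 3·√(p̄(1−p̄)/n) = 0.02361 + 3 × √(0.02361×0.97639/80) = 0.02361 + 3 × 0.01698 = 0.07454

0.0745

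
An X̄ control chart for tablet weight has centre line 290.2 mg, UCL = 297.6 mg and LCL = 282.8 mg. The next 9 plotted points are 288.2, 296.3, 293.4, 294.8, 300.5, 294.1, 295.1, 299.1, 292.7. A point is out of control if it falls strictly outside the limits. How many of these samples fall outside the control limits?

Compare each point to [282.8, 297.6]: sample 5 = 300.5 > UCL; sample 8 = 299.1 > UCL.

2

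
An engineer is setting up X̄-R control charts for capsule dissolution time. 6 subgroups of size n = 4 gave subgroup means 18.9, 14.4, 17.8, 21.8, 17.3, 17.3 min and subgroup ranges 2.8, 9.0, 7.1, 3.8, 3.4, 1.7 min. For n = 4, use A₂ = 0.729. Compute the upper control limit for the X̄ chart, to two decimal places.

X̄̄ = (18.9 + 14.4 + 17.8 + 21.8 + 17.3 + 17.3) / 6 = 107.5000 / 6 = 17.9167
R̄ = (2.8 + 9.0 + 7.1 + 3.8 + 3.4 + 1.7) / 6 = 27.8000 / 6 = 4.6333
UCL = X̄̄ + A₂·R̄ = 17.9167 + 0.729 × 4.6333 = 21.2944

21.29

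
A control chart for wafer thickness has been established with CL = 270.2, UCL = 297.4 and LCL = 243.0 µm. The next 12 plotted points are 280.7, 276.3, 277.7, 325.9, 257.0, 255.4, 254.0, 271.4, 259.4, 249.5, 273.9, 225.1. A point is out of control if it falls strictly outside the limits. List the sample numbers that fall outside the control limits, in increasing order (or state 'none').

Compare each point to [243.0, 297.4]: sample 4 = 325.9 > UCL; sample 12 = 225.1 < LCL.

4, 12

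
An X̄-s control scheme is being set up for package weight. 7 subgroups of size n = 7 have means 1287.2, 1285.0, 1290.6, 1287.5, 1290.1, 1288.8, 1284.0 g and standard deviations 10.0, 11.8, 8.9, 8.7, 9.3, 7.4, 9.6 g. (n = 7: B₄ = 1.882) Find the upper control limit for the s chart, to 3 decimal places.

17.664

s̄ = (10.0 + 11.8 + 8.9 + 8.7 + 9.3 + 7.4 + 9.6) / 7 = 9.3857
UCL_s = B₄·s̄ = 1.882 × 9.3857 = 17.6639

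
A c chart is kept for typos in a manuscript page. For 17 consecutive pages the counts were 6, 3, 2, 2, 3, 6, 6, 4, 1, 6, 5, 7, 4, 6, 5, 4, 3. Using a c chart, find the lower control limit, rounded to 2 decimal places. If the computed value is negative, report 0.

0.00

c̄ = (6 + 3 + 2 + 2 + 3 + 6 + 6 + 4 + 1 + 6 + 5 + 7 + 4 + 6 + 5 + 4 + 3) / 17 = 73 / 17 = 4.2941
LCL = c̄ − 3√c̄ = 4.2941 − 3 × 2.0722 = -1.9226 → 0 (cannot be negative)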